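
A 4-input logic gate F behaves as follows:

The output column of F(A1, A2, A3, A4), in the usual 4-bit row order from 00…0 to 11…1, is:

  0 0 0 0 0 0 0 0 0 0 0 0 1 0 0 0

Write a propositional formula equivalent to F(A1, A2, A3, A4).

F(A1, A2, A3, A4) = ((A1 · A2) · A3') · A4'

F is 1 on exactly one input, (1,1,0,0), whose minterm is A1·A2·¬A3·¬A4. So F is just that conjunction.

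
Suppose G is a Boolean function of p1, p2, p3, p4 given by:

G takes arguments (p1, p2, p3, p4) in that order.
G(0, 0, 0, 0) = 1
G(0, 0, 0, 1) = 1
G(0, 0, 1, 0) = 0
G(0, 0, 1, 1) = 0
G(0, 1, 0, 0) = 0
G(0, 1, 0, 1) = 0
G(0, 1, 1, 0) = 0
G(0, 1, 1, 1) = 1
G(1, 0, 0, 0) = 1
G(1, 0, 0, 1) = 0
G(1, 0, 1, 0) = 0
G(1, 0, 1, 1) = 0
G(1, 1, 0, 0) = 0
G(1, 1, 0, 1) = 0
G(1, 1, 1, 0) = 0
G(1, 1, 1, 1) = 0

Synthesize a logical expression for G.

G=1 on 4 inputs: (0,0,0,0), (0,0,0,1), (0,1,1,1), (1,0,0,0). Reading each as a conjunction of literals (¬p1·¬p2·¬p3·¬p4, ¬p1·¬p2·¬p3·p4, ¬p1·p2·p3·p4, p1·¬p2·¬p3·¬p4) and taking the OR gives the canonical DNF.

G(p1, p2, p3, p4) = (((((NOT p1 AND NOT p2) AND NOT p3) AND NOT p4) OR (((NOT p1 AND NOT p2) AND NOT p3) AND p4)) OR (((NOT p1 AND p2) AND p3) AND p4)) OR (((p1 AND NOT p2) AND NOT p3) AND NOT p4)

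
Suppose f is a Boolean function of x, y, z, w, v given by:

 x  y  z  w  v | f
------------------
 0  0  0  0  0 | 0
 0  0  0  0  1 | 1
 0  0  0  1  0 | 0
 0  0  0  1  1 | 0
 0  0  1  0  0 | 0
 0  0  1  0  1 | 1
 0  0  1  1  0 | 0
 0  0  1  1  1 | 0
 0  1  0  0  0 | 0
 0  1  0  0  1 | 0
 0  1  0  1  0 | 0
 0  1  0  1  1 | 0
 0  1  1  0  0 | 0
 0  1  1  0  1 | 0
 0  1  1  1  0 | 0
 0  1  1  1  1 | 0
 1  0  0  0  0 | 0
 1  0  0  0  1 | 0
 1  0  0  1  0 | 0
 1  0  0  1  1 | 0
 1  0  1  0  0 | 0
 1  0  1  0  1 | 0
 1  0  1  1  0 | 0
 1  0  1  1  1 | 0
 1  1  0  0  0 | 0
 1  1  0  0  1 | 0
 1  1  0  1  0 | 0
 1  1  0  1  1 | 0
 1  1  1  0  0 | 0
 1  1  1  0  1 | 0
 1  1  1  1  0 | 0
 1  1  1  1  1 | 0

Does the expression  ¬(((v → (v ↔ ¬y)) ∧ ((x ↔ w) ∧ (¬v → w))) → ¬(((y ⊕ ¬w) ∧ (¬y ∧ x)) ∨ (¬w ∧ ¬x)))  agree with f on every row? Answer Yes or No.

Check the formula against f row by row:
  x=0, y=0, z=0, w=0, v=0: formula gives 0, f = 0 ✓
  x=0, y=0, z=0, w=0, v=1: formula gives 1, f = 1 ✓
  x=0, y=0, z=0, w=1, v=0: formula gives 0, f = 0 ✓
  x=0, y=0, z=0, w=1, v=1: formula gives 0, f = 0 ✓
  …and likewise for the remaining 28 rows.
No disagreement on any input; they are logically equivalent.

Yes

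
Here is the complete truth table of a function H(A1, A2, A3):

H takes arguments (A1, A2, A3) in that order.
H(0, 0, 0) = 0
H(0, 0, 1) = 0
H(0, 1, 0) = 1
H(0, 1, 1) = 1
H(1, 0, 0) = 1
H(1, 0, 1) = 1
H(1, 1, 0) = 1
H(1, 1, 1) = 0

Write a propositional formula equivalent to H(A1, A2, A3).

H(A1, A2, A3) = NOT ((((NOT A1 AND NOT A2) AND NOT A3) OR ((NOT A1 AND NOT A2) AND A3)) OR ((A1 AND A2) AND A3))

H is 0 on only 3 rows — (0,0,0), (0,0,1), (1,1,1). Writing each as a minterm (¬A1·¬A2·¬A3, ¬A1·¬A2·A3, A1·A2·A3) and OR-ing them characterizes exactly where H=0, so H is the negation of that disjunction.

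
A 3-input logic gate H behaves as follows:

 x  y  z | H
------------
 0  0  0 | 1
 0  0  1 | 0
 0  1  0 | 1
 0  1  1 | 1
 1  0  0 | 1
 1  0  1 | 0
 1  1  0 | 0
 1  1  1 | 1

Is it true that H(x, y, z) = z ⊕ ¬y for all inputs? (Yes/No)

No

Test each input against both H and the formula:
  x=0, y=0, z=0: formula gives 1, H = 1 ✓
  x=0, y=0, z=1: formula gives 0, H = 0 ✓
  x=0, y=1, z=0: formula gives 0, but H = 1 ✗
Row (0,1,0) is a counterexample, so the formula is not equivalent to H.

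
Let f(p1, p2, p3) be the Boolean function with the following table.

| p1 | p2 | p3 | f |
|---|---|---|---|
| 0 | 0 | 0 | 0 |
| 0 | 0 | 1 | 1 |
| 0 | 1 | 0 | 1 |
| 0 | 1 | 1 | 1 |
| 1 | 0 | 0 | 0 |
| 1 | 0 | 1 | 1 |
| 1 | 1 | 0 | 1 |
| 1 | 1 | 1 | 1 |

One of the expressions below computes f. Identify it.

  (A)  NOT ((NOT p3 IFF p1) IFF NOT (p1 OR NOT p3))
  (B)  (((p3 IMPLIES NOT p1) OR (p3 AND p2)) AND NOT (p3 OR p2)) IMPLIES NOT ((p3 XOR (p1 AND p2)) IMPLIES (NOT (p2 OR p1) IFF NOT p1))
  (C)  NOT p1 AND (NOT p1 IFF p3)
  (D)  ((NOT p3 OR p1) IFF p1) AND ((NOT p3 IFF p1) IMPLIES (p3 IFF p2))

(A) fails at (0,0,1): the formula yields 0, f is 1.
(C) fails at (0,1,0): the formula yields 0, f is 1.
(D) fails at (0,0,1): the formula yields 0, f is 1.
That leaves (B). Evaluating it on every row reproduces the table of f exactly.

B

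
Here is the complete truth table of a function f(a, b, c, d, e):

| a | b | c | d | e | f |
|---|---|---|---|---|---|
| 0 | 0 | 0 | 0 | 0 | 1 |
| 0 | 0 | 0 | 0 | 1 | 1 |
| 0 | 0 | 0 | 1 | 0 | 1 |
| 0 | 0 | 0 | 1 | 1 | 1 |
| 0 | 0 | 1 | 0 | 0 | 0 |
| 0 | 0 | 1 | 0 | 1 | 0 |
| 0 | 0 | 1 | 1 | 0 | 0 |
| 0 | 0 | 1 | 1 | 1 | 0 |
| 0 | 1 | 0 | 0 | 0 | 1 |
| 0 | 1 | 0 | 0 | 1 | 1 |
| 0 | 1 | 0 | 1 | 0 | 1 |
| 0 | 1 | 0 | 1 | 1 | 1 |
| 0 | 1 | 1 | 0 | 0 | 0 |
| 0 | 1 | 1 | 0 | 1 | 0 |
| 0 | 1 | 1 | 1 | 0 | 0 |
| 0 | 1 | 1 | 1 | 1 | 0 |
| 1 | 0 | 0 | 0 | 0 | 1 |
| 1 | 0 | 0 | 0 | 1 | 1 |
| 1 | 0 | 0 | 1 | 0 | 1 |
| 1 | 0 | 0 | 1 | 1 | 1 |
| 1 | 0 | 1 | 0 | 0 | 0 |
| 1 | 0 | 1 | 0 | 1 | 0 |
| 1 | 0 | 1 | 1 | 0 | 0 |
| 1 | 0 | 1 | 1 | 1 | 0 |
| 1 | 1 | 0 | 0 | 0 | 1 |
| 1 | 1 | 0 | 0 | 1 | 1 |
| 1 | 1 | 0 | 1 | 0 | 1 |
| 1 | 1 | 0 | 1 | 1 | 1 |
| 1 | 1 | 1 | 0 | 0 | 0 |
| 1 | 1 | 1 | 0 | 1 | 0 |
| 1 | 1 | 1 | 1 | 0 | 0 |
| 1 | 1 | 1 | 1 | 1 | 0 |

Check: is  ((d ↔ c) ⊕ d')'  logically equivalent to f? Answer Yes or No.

Evaluate ((d ↔ c) ⊕ d')' on each row and compare to f:
  a=0, b=0, c=0, d=0, e=0: formula gives 1, f = 1 ✓
  a=0, b=0, c=0, d=0, e=1: formula gives 1, f = 1 ✓
  a=0, b=0, c=0, d=1, e=0: formula gives 1, f = 1 ✓
  a=0, b=0, c=0, d=1, e=1: formula gives 1, f = 1 ✓
  … (the remaining 28 rows also agree.)
No disagreement on any input; they are logically equivalent.

Yes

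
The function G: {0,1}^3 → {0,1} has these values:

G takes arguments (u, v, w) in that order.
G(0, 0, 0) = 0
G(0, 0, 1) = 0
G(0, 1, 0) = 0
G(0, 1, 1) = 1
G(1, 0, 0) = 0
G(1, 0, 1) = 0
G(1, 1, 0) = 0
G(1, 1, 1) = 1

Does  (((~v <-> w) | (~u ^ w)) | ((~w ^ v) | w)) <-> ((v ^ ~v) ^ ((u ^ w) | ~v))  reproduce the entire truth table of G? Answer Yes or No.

Test each input against both G and the formula:
  u=0, v=0, w=0: formula gives 0, G = 0 ✓
  u=0, v=0, w=1: formula gives 0, G = 0 ✓
  u=0, v=1, w=0: formula gives 1, but G = 0 ✗
Since they disagree at (0,1,0), the expression is not a correct formula for G.

No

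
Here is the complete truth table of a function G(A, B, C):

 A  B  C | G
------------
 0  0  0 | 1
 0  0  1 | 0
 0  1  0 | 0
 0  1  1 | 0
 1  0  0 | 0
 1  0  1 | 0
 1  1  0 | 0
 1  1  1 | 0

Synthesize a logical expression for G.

The output is 1 only when every input is 0 — NOR of all inputs.

G(A, B, C) = ~((A | B) | C)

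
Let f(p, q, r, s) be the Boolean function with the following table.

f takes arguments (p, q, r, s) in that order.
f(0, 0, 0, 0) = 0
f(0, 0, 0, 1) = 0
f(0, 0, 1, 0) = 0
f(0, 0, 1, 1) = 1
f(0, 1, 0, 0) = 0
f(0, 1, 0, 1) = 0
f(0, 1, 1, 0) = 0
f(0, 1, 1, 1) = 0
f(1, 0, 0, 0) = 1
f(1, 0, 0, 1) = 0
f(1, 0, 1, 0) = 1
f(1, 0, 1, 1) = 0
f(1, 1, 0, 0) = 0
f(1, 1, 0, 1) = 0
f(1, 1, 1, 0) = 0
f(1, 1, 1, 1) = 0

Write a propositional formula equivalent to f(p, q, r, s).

f(p, q, r, s) = ((((~p & ~q) & r) & s) | (((p & ~q) & ~r) & ~s)) | (((p & ~q) & r) & ~s)

f=1 on 3 inputs: (0,0,1,1), (1,0,0,0), (1,0,1,0). Reading each as a conjunction of literals (¬p·¬q·r·s, p·¬q·¬r·¬s, p·¬q·r·¬s) and taking the OR gives the canonical DNF.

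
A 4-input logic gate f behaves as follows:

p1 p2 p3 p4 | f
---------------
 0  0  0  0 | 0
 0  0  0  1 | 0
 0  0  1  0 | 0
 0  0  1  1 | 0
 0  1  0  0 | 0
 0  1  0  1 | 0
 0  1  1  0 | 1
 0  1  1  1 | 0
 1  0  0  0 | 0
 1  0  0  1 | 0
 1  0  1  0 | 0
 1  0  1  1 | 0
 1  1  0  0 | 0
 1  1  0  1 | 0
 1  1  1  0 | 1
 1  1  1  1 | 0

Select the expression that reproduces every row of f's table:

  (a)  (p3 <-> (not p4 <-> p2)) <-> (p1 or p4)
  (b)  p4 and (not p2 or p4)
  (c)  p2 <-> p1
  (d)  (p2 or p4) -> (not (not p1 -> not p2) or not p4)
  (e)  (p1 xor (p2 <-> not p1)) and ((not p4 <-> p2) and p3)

(a) fails at (0,0,1,0): the formula yields 1, f is 0.
(b) fails at (0,0,0,1): the formula yields 1, f is 0.
(c) fails at (0,0,0,0): the formula yields 1, f is 0.
(d) fails at (0,0,0,0): the formula yields 1, f is 0.
Only (e) survives; checking it on all 16 rows confirms it matches f.

e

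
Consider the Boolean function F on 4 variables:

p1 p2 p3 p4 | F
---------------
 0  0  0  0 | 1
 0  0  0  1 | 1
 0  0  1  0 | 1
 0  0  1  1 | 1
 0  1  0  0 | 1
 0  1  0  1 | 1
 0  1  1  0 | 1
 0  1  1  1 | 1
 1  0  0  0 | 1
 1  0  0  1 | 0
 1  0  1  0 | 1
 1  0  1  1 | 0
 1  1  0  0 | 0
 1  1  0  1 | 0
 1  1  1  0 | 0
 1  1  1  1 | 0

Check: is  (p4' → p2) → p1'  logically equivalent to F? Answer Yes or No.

Evaluate (p4' → p2) → p1' on each row and compare to F:
  p1=0, p2=0, p3=0, p4=0: formula gives 1, F = 1 ✓
  p1=0, p2=0, p3=0, p4=1: formula gives 1, F = 1 ✓
  p1=0, p2=0, p3=1, p4=0: formula gives 1, F = 1 ✓
  p1=0, p2=0, p3=1, p4=1: formula gives 1, F = 1 ✓
  … (the remaining 12 rows also agree.)
No disagreement on any input; they are logically equivalent.

Yes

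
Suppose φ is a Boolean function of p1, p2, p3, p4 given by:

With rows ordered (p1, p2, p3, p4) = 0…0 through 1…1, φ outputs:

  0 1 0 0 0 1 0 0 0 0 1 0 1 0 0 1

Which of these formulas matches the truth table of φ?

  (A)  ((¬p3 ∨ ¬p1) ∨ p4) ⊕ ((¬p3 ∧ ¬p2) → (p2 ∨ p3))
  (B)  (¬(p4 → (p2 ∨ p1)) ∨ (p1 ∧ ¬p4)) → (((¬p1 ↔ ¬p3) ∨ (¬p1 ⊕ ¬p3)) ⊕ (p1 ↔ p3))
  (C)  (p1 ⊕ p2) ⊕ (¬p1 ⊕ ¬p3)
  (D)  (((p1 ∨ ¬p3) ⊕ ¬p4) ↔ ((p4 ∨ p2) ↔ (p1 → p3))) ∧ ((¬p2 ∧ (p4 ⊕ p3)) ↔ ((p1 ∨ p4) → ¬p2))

D

(A) fails at (0,0,0,0): the formula yields 1, φ is 0.
(B) fails at (0,0,0,0): the formula yields 1, φ is 0.
(C) fails at (0,0,0,1): the formula yields 0, φ is 1.
That leaves (D). Evaluating it on every row reproduces the table of φ exactly.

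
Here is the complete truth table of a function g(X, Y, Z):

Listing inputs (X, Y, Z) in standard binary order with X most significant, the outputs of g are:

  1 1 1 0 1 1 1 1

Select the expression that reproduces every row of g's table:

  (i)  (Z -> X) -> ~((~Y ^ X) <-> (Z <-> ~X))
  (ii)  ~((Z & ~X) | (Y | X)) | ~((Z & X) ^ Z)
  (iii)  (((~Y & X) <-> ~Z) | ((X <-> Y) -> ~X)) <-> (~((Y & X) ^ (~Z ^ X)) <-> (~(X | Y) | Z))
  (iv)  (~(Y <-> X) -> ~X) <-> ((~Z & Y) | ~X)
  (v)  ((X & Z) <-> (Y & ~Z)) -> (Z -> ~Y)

(i) disagrees with g on (0,1,0) (formula → 0, table → 1); rule it out.
(ii) disagrees with g on (0,0,1) (formula → 0, table → 1); rule it out.
(iii) disagrees with g on (0,0,0) (formula → 0, table → 1); rule it out.
(iv) disagrees with g on (0,1,1) (formula → 1, table → 0); rule it out.
(v) is the remaining candidate, and it agrees with g on all 8 inputs.

v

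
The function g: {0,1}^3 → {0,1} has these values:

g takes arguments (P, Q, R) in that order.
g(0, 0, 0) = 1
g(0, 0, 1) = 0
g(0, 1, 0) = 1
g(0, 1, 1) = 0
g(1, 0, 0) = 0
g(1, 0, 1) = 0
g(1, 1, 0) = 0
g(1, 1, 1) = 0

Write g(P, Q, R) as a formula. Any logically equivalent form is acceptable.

Collect the rows where g=1 — (0,0,0), (0,1,0) — and write one minterm per row: ¬P·¬Q·¬R, ¬P·Q·¬R. Their union (logical OR) reproduces the table exactly.

g(P, Q, R) = ((~P & ~Q) & ~R) | ((~P & Q) & ~R)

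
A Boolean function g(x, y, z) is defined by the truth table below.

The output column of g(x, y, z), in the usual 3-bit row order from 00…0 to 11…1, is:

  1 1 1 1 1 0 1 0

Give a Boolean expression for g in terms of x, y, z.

g(x, y, z) = not (((x and not y) and z) or ((x and y) and z))

g is 0 on only 2 rows — (1,0,1), (1,1,1). Writing each as a minterm (x·¬y·z, x·y·z) and OR-ing them characterizes exactly where g=0, so g is the negation of that disjunction.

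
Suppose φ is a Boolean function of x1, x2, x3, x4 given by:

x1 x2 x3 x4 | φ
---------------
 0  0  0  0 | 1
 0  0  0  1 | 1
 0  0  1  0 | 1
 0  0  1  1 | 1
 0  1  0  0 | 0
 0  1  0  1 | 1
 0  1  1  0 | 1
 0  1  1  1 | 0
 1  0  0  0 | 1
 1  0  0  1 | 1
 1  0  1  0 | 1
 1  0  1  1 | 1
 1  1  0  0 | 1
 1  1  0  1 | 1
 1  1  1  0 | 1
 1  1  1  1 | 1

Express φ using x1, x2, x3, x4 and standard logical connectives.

φ(x1, x2, x3, x4) = not ((((not x1 and x2) and not x3) and not x4) or (((not x1 and x2) and x3) and x4))

The 0-rows are (0,1,0,0), (0,1,1,1). Take each as a conjunction (¬x1·x2·¬x3·¬x4, ¬x1·x2·x3·x4), form their disjunction, and complement — that gives a formula that is 1 everywhere φ is.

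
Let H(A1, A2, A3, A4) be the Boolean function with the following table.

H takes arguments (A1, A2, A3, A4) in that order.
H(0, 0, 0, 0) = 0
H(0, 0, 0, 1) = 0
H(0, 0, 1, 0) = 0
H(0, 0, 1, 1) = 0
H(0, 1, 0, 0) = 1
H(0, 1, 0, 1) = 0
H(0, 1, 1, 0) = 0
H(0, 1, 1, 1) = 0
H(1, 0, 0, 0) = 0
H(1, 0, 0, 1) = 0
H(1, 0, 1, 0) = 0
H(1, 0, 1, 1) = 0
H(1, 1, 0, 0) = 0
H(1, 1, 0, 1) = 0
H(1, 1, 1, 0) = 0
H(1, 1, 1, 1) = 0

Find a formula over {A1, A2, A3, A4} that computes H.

H(A1, A2, A3, A4) = ((A1' · A2) · A3') · A4'

H is 1 on exactly one input, (0,1,0,0), whose minterm is ¬A1·A2·¬A3·¬A4. So H is just that conjunction.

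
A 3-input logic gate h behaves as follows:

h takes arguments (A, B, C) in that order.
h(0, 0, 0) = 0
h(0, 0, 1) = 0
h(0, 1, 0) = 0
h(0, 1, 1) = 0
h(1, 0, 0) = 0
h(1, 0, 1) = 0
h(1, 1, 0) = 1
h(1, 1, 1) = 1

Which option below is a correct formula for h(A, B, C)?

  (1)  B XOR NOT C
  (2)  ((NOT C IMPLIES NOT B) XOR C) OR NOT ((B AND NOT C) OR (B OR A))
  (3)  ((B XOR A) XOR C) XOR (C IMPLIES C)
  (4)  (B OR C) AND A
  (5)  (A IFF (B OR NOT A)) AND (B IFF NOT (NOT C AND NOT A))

5

(1): at (0,0,0) it gives 1, but h = 0 — eliminated.
(2): at (0,0,0) it gives 1, but h = 0 — eliminated.
(3): at (0,0,0) it gives 1, but h = 0 — eliminated.
(4): at (1,0,1) it gives 1, but h = 0 — eliminated.
Only (5) survives; checking it on all 8 rows confirms it matches h.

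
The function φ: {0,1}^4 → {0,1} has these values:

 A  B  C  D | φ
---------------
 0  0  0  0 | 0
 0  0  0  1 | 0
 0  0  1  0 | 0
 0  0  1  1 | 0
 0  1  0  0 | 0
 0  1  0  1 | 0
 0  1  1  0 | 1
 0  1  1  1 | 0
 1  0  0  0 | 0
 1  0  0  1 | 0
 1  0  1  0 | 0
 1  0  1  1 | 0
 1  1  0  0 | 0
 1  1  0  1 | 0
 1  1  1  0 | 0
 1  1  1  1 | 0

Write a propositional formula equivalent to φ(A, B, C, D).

φ is 1 on exactly one input, (0,1,1,0), whose minterm is ¬A·B·C·¬D. So φ is just that conjunction.

φ(A, B, C, D) = ((not A and B) and C) and not D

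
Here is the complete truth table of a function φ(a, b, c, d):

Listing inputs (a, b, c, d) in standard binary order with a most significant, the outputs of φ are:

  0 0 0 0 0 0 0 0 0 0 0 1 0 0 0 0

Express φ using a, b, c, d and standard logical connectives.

φ(a, b, c, d) = ((a and not b) and c) and d

Only row (1,0,1,1) gives 1. That row's minterm a·¬b·c·d is φ directly.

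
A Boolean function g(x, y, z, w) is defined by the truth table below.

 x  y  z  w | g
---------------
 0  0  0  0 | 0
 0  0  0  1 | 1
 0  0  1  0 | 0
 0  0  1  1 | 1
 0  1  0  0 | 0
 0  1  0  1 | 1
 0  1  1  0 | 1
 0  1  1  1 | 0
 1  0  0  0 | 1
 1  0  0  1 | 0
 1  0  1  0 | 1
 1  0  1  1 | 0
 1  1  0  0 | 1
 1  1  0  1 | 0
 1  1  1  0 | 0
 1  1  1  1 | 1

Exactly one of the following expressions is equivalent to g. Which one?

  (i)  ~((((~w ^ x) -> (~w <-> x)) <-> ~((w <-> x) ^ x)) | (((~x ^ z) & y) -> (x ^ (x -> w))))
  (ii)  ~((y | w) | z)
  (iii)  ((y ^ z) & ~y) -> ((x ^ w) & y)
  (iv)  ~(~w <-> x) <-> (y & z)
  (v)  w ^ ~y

iv

(i): at (0,0,0,1) it gives 0, but g = 1 — eliminated.
(ii): at (0,0,0,0) it gives 1, but g = 0 — eliminated.
(iii): at (0,0,0,0) it gives 1, but g = 0 — eliminated.
(v): at (0,0,0,0) it gives 1, but g = 0 — eliminated.
(iv) is the remaining candidate, and it agrees with g on all 16 inputs.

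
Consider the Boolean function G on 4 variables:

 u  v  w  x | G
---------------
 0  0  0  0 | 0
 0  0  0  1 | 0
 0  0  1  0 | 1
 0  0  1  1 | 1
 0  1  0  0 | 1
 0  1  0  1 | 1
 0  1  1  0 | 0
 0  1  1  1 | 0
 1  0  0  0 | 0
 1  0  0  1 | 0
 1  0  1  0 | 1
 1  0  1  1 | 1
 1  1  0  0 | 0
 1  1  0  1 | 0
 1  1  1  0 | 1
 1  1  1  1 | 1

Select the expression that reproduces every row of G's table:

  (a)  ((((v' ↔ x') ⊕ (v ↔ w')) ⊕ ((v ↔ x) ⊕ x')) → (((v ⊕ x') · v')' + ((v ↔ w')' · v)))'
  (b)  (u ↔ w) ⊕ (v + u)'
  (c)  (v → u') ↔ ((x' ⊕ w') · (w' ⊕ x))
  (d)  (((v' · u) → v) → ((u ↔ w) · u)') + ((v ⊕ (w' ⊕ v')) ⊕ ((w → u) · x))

b

(a) fails at (0,0,0,0): the formula yields 1, G is 0.
(c) fails at (0,0,1,0): the formula yields 0, G is 1.
(d) fails at (0,0,0,0): the formula yields 1, G is 0.
(b) is the remaining candidate, and it agrees with G on all 16 inputs.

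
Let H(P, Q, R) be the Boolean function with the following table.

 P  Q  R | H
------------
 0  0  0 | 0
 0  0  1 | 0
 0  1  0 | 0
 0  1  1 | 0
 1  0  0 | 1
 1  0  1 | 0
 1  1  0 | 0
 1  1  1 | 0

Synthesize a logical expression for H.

H is 1 on exactly one input, (1,0,0), whose minterm is P·¬Q·¬R. So H is just that conjunction.

H(P, Q, R) = (P AND NOT Q) AND NOT R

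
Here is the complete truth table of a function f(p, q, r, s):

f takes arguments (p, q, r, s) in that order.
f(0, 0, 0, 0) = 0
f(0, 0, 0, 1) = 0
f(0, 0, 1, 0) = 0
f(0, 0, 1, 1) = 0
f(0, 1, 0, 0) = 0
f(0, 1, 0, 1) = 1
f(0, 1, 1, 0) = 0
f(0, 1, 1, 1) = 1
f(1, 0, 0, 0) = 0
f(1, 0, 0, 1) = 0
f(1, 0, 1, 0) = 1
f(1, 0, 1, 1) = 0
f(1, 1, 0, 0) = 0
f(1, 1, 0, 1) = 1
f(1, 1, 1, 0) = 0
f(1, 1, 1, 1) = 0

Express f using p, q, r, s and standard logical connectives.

f(p, q, r, s) = (((((NOT p AND q) AND NOT r) AND s) OR (((NOT p AND q) AND r) AND s)) OR (((p AND NOT q) AND r) AND NOT s)) OR (((p AND q) AND NOT r) AND s)

Collect the rows where f=1 — (0,1,0,1), (0,1,1,1), (1,0,1,0), (1,1,0,1) — and write one minterm per row: ¬p·q·¬r·s, ¬p·q·r·s, p·¬q·r·¬s, p·q·¬r·s. Their union (logical OR) reproduces the table exactly.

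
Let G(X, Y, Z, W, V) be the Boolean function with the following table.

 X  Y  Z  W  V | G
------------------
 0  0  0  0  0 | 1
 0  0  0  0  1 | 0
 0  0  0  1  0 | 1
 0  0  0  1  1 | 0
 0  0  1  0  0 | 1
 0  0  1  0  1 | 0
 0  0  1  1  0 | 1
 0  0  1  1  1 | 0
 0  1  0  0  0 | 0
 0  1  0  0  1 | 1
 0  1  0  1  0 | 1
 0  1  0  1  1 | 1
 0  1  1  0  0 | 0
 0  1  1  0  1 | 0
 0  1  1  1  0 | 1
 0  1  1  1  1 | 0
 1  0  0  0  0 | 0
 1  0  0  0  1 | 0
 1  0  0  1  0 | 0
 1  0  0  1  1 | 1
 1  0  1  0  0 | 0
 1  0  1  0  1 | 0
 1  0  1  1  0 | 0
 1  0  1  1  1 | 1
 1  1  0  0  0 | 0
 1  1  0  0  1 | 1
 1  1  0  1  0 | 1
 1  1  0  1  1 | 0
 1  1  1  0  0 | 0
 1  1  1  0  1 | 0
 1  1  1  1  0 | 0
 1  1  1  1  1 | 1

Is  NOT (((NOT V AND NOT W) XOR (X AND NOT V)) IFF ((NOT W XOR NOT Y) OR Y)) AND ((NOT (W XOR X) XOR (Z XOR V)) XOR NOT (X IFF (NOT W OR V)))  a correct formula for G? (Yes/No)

No

Evaluate NOT (((NOT V AND NOT W) XOR (X AND NOT V)) IFF ((NOT W XOR NOT Y) OR Y)) AND ((NOT (W XOR X) XOR (Z XOR V)) XOR NOT (X IFF (NOT W OR V))) on each row and compare to G:
  X=0, Y=0, Z=0, W=0, V=0: formula gives 0, but G = 1 ✗
Since they disagree at (0,0,0,0,0), the expression is not a correct formula for G.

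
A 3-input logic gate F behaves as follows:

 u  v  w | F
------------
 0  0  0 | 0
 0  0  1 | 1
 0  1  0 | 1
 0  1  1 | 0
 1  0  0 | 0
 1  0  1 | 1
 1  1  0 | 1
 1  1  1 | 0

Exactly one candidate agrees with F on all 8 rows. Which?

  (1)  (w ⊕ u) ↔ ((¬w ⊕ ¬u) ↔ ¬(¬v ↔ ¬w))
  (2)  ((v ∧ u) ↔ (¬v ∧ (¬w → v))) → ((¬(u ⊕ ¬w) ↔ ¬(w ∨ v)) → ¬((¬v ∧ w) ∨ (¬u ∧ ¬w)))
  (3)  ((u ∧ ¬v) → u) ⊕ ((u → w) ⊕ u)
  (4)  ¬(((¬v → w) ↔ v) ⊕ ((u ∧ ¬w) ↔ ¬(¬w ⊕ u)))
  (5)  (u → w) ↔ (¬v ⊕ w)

(2) fails at (0,0,0): the formula yields 1, F is 0.
(3) fails at (0,0,1): the formula yields 0, F is 1.
(4) fails at (0,0,0): the formula yields 1, F is 0.
(5) fails at (0,0,0): the formula yields 1, F is 0.
(1) is the remaining candidate, and it agrees with F on all 8 inputs.

1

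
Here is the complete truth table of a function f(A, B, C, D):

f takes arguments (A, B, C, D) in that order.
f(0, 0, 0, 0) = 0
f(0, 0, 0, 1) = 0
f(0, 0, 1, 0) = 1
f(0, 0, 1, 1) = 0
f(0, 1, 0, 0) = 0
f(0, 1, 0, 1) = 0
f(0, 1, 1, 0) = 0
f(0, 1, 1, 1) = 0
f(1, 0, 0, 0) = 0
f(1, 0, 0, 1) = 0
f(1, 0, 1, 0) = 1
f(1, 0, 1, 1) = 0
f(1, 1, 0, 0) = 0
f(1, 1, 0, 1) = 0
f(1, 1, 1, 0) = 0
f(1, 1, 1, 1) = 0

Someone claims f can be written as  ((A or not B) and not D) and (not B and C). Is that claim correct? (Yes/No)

Evaluate ((A or not B) and not D) and (not B and C) on each row and compare to f:
  A=0, B=0, C=0, D=0: formula gives 0, f = 0 ✓
  A=0, B=0, C=0, D=1: formula gives 0, f = 0 ✓
  A=0, B=0, C=1, D=0: formula gives 1, f = 1 ✓
  A=0, B=0, C=1, D=1: formula gives 0, f = 0 ✓
  …and likewise for the remaining 12 rows.
No disagreement on any input; they are logically equivalent.

Yes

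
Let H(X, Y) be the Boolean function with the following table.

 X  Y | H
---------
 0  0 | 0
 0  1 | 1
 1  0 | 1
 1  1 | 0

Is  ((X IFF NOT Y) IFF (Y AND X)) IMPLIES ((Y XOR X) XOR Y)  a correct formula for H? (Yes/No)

No

Check the formula against H row by row:
  X=0, Y=0: formula gives 0, H = 0 ✓
  X=0, Y=1: formula gives 1, H = 1 ✓
  X=1, Y=0: formula gives 1, H = 1 ✓
  X=1, Y=1: formula gives 1, but H = 0 ✗
Row (1,1) is a counterexample, so the formula is not equivalent to H.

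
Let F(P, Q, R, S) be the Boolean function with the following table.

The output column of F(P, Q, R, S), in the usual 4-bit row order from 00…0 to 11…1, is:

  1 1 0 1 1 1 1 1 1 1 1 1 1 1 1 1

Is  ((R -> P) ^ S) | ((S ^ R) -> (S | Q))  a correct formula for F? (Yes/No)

Check the formula against F row by row:
  P=0, Q=0, R=0, S=0: formula gives 1, F = 1 ✓
  P=0, Q=0, R=0, S=1: formula gives 1, F = 1 ✓
  P=0, Q=0, R=1, S=0: formula gives 0, F = 0 ✓
  P=0, Q=0, R=1, S=1: formula gives 1, F = 1 ✓
  … (the remaining 12 rows also agree.)
Every row agrees, so the formula is equivalent.

Yes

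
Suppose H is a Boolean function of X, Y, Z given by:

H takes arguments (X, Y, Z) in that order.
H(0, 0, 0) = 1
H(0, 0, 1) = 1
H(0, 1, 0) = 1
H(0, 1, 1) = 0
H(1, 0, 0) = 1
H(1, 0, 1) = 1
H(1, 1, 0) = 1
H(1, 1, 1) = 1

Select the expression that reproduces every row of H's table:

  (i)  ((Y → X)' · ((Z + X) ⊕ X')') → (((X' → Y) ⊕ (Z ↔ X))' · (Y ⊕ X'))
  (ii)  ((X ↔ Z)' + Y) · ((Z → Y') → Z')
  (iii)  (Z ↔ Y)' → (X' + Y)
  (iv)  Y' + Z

(ii) disagrees with H on (0,0,0) (formula → 0, table → 1); rule it out.
(iii) disagrees with H on (0,1,1) (formula → 1, table → 0); rule it out.
(iv) disagrees with H on (0,1,0) (formula → 0, table → 1); rule it out.
Only (i) survives; checking it on all 8 rows confirms it matches H.

i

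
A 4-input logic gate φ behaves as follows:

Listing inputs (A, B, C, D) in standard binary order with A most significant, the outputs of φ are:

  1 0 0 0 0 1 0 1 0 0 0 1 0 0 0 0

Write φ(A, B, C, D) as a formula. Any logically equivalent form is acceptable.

φ(A, B, C, D) = (((((~A & ~B) & ~C) & ~D) | (((~A & B) & ~C) & D)) | (((~A & B) & C) & D)) | (((A & ~B) & C) & D)

The 1-rows are (0,0,0,0), (0,1,0,1), (0,1,1,1), (1,0,1,1). Each contributes one minterm — ¬A·¬B·¬C·¬D; ¬A·B·¬C·D; ¬A·B·C·D; A·¬B·C·D — and their disjunction is a sum-of-products form of φ.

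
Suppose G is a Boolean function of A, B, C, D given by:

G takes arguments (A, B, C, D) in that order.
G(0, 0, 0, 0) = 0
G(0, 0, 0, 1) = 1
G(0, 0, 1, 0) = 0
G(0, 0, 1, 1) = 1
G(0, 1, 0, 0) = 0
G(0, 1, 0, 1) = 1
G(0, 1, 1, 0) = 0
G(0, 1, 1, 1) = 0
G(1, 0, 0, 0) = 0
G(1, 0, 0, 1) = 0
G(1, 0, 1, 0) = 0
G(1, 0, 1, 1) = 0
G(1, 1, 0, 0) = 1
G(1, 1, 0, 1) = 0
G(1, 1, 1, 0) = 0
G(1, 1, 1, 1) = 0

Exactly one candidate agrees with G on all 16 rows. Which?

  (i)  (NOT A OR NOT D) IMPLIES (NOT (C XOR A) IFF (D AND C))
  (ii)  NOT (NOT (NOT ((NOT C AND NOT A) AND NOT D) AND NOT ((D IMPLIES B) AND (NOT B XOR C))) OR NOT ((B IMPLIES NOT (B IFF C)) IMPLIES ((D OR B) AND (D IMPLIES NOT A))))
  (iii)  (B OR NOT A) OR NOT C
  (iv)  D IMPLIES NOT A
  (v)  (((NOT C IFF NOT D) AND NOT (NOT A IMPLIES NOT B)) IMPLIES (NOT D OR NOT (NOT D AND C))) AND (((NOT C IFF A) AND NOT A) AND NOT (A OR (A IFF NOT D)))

ii

(i): at (0,0,0,1) it gives 0, but G = 1 — eliminated.
(iii): at (0,0,0,0) it gives 1, but G = 0 — eliminated.
(iv): at (0,0,0,0) it gives 1, but G = 0 — eliminated.
(v): at (0,0,0,1) it gives 0, but G = 1 — eliminated.
Only (ii) survives; checking it on all 16 rows confirms it matches G.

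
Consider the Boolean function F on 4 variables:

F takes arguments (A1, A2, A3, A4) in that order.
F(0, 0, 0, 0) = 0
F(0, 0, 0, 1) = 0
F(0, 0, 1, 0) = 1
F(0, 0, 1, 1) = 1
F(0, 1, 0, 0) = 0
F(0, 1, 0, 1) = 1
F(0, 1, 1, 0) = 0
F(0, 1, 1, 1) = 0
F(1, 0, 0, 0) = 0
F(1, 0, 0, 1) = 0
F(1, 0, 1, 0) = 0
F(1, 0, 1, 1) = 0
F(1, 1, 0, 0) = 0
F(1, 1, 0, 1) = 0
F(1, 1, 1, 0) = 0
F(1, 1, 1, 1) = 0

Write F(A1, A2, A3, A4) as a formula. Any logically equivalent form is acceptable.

F(A1, A2, A3, A4) = ((((not A1 and not A2) and A3) and not A4) or (((not A1 and not A2) and A3) and A4)) or (((not A1 and A2) and not A3) and A4)

The 1-rows are (0,0,1,0), (0,0,1,1), (0,1,0,1). Each contributes one minterm — ¬A1·¬A2·A3·¬A4; ¬A1·¬A2·A3·A4; ¬A1·A2·¬A3·A4 — and their disjunction is a sum-of-products form of F.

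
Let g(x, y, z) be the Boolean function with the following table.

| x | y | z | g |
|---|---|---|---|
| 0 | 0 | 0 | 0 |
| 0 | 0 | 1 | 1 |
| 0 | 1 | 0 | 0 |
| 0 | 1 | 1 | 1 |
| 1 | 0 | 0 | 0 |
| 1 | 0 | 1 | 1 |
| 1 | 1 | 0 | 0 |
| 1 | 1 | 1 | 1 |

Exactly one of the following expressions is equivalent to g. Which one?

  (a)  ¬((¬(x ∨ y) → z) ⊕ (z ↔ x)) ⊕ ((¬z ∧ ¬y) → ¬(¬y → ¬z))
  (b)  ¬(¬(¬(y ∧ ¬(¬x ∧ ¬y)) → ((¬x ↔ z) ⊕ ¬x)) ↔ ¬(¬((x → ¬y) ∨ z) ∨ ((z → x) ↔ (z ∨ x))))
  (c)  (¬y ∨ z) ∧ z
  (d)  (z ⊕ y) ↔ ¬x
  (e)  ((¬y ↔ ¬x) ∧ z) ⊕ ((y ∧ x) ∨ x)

c

(a) disagrees with g on (1,0,1) (formula → 0, table → 1); rule it out.
(b) disagrees with g on (0,0,0) (formula → 1, table → 0); rule it out.
(d) disagrees with g on (0,1,0) (formula → 1, table → 0); rule it out.
(e) disagrees with g on (0,1,1) (formula → 0, table → 1); rule it out.
(c) is the remaining candidate, and it agrees with g on all 8 inputs.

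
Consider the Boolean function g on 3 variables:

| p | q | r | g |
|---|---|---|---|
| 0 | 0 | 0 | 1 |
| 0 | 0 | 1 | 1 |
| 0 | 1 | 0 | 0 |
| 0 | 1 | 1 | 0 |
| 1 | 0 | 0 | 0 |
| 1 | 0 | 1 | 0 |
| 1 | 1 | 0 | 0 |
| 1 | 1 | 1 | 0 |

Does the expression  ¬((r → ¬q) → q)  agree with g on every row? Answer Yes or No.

No

Test each input against both g and the formula:
  p=0, q=0, r=0: formula gives 1, g = 1 ✓
  p=0, q=0, r=1: formula gives 1, g = 1 ✓
  p=0, q=1, r=0: formula gives 0, g = 0 ✓
  p=0, q=1, r=1: formula gives 0, g = 0 ✓
  p=1, q=0, r=0: formula gives 1, but g = 0 ✗
A single disagreement suffices: at (1,0,0) they differ, so the formula does not compute g.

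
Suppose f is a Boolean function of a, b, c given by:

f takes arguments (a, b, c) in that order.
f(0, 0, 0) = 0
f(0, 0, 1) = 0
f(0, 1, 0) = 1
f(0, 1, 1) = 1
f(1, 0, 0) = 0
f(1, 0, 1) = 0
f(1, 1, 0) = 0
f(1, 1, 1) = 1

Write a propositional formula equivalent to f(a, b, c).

The 1-rows are (0,1,0), (0,1,1), (1,1,1). Each contributes one minterm — ¬a·b·¬c; ¬a·b·c; a·b·c — and their disjunction is a sum-of-products form of f.

f(a, b, c) = (((a' · b) · c') + ((a' · b) · c)) + ((a · b) · c)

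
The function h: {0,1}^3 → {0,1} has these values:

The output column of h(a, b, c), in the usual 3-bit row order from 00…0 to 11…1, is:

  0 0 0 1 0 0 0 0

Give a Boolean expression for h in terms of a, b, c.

h(a, b, c) = (~a & b) & c

h is 1 on exactly one input, (0,1,1), whose minterm is ¬a·b·c. So h is just that conjunction.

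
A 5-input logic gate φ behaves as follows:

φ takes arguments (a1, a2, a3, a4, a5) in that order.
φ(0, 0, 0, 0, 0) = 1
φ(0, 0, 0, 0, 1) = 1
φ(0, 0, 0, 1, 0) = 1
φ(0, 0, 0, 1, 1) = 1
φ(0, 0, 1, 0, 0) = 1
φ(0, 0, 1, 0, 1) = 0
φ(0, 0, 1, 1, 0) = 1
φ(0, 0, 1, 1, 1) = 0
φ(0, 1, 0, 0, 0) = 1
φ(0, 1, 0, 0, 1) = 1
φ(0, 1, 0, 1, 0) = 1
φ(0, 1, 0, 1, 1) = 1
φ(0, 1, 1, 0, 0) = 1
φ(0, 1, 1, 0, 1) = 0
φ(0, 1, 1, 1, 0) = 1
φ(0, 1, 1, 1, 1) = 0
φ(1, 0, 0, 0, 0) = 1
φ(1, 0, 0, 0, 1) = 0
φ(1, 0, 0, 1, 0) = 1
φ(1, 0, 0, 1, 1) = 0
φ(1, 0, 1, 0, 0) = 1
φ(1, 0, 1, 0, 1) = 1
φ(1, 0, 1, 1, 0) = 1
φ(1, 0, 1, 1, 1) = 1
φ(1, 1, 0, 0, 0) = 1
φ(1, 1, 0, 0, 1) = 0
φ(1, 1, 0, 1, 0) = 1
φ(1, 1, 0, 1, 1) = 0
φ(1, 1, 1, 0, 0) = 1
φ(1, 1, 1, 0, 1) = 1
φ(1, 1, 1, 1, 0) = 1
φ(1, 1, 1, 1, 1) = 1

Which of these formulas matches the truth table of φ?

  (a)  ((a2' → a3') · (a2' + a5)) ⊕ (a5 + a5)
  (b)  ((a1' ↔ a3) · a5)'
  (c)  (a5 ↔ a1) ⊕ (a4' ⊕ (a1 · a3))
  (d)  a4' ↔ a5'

(a) disagrees with φ on (0,0,0,0,1) (formula → 0, table → 1); rule it out.
(c) disagrees with φ on (0,0,0,0,0) (formula → 0, table → 1); rule it out.
(d) disagrees with φ on (0,0,0,0,1) (formula → 0, table → 1); rule it out.
That leaves (b). Evaluating it on every row reproduces the table of φ exactly.

b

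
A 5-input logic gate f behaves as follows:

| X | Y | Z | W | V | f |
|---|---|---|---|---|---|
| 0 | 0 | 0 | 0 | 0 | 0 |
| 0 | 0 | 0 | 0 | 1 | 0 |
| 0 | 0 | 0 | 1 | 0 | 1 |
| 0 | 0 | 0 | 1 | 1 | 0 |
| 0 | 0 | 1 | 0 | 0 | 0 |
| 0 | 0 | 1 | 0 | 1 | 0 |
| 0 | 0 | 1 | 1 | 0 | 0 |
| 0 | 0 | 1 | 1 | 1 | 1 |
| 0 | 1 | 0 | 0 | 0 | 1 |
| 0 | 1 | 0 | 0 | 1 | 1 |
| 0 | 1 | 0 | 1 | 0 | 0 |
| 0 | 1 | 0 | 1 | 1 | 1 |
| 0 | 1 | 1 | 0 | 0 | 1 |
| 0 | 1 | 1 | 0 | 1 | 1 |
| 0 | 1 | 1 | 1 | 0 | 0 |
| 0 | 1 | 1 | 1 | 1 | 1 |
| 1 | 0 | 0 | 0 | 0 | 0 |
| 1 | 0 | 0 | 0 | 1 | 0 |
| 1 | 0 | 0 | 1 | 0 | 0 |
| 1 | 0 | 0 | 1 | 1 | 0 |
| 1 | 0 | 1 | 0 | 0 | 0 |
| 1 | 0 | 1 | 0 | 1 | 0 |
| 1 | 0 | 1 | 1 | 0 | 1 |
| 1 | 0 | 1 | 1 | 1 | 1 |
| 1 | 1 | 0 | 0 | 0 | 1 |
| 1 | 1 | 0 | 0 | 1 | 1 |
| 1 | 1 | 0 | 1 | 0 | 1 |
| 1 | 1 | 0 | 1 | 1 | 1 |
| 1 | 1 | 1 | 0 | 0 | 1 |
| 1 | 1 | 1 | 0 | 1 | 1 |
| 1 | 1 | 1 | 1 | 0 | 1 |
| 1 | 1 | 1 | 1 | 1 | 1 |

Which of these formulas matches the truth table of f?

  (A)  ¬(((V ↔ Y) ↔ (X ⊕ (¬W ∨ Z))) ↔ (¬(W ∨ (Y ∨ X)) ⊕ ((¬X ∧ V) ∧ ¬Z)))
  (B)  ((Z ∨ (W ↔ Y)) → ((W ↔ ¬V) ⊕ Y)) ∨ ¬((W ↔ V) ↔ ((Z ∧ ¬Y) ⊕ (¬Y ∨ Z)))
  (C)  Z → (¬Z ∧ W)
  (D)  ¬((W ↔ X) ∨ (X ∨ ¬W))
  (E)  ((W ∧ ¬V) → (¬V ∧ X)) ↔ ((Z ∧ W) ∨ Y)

(A) fails at (0,0,0,1,0): the formula yields 0, f is 1.
(B) fails at (0,0,0,0,1): the formula yields 1, f is 0.
(C) fails at (0,0,0,0,0): the formula yields 1, f is 0.
(D) fails at (0,0,0,1,1): the formula yields 1, f is 0.
(E) is the remaining candidate, and it agrees with f on all 32 inputs.

E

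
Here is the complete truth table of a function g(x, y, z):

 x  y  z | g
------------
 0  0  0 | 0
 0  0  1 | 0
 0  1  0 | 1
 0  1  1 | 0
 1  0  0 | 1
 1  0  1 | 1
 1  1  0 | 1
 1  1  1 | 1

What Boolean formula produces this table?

g(x, y, z) = ~((((~x & ~y) & ~z) | ((~x & ~y) & z)) | ((~x & y) & z))

There are just 3 zero rows: (0,0,0), (0,0,1), (0,1,1). Their minterms are ¬x·¬y·¬z, ¬x·¬y·z, ¬x·y·z; the OR of those covers precisely the 0-outputs, and negating it yields g.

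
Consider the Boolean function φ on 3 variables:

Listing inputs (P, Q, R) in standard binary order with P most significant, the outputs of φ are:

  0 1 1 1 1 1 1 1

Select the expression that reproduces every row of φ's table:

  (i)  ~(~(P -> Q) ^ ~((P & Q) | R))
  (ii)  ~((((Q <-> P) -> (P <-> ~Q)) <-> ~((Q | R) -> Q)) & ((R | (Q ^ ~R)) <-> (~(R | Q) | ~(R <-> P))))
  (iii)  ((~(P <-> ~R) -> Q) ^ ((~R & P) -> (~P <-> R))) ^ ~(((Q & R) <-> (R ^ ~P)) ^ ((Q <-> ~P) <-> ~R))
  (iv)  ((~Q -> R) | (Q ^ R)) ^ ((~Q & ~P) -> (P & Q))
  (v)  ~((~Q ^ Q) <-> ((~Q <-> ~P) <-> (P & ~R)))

ii

(i) disagrees with φ on (0,1,0) (formula → 0, table → 1); rule it out.
(iii) disagrees with φ on (0,1,0) (formula → 0, table → 1); rule it out.
(iv) disagrees with φ on (0,1,0) (formula → 0, table → 1); rule it out.
(v) disagrees with φ on (0,0,0) (formula → 1, table → 0); rule it out.
That leaves (ii). Evaluating it on every row reproduces the table of φ exactly.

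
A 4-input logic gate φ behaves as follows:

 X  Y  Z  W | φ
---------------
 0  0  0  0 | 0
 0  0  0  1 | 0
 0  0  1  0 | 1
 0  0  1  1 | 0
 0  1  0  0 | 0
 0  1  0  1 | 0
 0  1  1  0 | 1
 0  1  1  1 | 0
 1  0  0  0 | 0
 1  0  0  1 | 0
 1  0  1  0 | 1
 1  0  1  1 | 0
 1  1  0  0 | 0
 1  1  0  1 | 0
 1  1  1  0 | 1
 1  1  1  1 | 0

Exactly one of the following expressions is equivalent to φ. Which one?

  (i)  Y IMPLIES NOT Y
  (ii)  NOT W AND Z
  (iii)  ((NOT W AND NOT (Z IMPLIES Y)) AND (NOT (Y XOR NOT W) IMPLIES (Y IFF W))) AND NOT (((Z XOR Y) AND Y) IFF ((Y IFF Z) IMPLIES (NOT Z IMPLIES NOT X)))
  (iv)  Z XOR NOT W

(i) fails at (0,0,0,0): the formula yields 1, φ is 0.
(iii) fails at (0,1,1,0): the formula yields 0, φ is 1.
(iv) fails at (0,0,0,0): the formula yields 1, φ is 0.
Only (ii) survives; checking it on all 16 rows confirms it matches φ.

ii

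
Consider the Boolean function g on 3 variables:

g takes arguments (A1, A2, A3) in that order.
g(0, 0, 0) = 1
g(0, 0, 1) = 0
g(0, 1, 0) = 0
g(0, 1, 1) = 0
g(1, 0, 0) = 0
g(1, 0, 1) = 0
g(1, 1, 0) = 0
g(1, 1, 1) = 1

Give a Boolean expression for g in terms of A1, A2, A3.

Collect the rows where g=1 — (0,0,0), (1,1,1) — and write one minterm per row: ¬A1·¬A2·¬A3, A1·A2·A3. Their union (logical OR) reproduces the table exactly.

g(A1, A2, A3) = ((NOT A1 AND NOT A2) AND NOT A3) OR ((A1 AND A2) AND A3)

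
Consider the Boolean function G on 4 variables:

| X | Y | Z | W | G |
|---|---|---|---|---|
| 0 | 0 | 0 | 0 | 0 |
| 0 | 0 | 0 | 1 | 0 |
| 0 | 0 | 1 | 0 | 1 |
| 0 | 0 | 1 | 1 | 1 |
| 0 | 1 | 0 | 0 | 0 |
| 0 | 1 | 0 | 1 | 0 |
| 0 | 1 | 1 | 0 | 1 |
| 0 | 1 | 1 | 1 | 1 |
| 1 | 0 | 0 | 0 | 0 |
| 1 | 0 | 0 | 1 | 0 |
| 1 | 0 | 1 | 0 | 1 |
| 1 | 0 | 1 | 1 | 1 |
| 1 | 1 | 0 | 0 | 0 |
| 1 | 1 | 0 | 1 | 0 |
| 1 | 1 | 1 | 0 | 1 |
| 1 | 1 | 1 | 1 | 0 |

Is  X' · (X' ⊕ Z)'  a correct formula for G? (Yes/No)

Test each input against both G and the formula:
  X=0, Y=0, Z=0, W=0: formula gives 0, G = 0 ✓
  X=0, Y=0, Z=0, W=1: formula gives 0, G = 0 ✓
  X=0, Y=0, Z=1, W=0: formula gives 1, G = 1 ✓
  X=0, Y=0, Z=1, W=1: formula gives 1, G = 1 ✓
  …
  X=1, Y=0, Z=1, W=0: formula gives 0, but G = 1 ✗
A single disagreement suffices: at (1,0,1,0) they differ, so the formula does not compute G.

No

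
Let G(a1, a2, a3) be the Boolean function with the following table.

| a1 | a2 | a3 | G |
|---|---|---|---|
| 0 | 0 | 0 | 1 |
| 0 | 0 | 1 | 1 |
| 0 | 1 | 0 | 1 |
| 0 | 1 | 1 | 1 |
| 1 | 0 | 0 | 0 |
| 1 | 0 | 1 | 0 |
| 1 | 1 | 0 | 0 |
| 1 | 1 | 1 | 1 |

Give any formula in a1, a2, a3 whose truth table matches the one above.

G(a1, a2, a3) = not ((((a1 and not a2) and not a3) or ((a1 and not a2) and a3)) or ((a1 and a2) and not a3))

There are just 3 zero rows: (1,0,0), (1,0,1), (1,1,0). Their minterms are a1·¬a2·¬a3, a1·¬a2·a3, a1·a2·¬a3; the OR of those covers precisely the 0-outputs, and negating it yields G.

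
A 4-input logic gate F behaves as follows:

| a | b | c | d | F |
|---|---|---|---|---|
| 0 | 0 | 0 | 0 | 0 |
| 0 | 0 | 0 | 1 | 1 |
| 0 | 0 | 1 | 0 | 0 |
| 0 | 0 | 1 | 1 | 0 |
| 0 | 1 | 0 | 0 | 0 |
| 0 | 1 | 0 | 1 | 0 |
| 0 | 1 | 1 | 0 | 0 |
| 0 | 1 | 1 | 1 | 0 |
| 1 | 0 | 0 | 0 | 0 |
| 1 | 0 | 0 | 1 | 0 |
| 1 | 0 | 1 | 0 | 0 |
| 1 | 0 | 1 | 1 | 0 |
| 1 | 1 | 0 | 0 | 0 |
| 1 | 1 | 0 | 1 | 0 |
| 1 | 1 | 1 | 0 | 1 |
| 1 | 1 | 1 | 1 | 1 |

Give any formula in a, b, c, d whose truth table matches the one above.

F(a, b, c, d) = ((((¬a ∧ ¬b) ∧ ¬c) ∧ d) ∨ (((a ∧ b) ∧ c) ∧ ¬d)) ∨ (((a ∧ b) ∧ c) ∧ d)

The 1-rows are (0,0,0,1), (1,1,1,0), (1,1,1,1). Each contributes one minterm — ¬a·¬b·¬c·d; a·b·c·¬d; a·b·c·d — and their disjunction is a sum-of-products form of F.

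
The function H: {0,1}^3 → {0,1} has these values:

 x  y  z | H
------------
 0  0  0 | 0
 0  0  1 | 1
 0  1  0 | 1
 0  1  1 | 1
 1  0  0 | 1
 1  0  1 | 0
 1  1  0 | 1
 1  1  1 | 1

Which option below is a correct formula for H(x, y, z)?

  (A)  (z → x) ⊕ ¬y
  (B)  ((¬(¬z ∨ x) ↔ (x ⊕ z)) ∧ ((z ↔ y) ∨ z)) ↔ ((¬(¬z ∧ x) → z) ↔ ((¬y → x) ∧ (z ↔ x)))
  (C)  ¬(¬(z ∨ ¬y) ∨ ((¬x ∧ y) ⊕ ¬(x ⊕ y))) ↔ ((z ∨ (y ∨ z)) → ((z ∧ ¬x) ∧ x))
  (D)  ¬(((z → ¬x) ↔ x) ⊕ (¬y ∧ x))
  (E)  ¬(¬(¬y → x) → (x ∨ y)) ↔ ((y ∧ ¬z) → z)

(A) disagrees with H on (0,1,1) (formula → 0, table → 1); rule it out.
(B) disagrees with H on (0,0,0) (formula → 1, table → 0); rule it out.
(D) disagrees with H on (0,0,0) (formula → 1, table → 0); rule it out.
(E) disagrees with H on (0,0,0) (formula → 1, table → 0); rule it out.
Only (C) survives; checking it on all 8 rows confirms it matches H.

C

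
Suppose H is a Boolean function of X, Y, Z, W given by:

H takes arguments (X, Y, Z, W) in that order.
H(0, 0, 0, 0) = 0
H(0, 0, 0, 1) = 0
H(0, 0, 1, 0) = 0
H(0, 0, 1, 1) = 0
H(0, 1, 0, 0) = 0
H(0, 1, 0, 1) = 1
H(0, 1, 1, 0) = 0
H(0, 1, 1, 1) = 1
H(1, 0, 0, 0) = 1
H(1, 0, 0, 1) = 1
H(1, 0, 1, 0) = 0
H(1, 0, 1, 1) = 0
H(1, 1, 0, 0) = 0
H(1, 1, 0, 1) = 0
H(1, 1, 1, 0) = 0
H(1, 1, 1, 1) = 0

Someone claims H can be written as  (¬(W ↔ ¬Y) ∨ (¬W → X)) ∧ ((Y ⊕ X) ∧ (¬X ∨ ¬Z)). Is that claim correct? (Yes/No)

Yes

Evaluate (¬(W ↔ ¬Y) ∨ (¬W → X)) ∧ ((Y ⊕ X) ∧ (¬X ∨ ¬Z)) on each row and compare to H:
  X=0, Y=0, Z=0, W=0: formula gives 0, H = 0 ✓
  X=0, Y=0, Z=0, W=1: formula gives 0, H = 0 ✓
  X=0, Y=0, Z=1, W=0: formula gives 0, H = 0 ✓
  X=0, Y=0, Z=1, W=1: formula gives 0, H = 0 ✓
  … (the remaining 12 rows also agree.)
Every row agrees, so the formula is equivalent.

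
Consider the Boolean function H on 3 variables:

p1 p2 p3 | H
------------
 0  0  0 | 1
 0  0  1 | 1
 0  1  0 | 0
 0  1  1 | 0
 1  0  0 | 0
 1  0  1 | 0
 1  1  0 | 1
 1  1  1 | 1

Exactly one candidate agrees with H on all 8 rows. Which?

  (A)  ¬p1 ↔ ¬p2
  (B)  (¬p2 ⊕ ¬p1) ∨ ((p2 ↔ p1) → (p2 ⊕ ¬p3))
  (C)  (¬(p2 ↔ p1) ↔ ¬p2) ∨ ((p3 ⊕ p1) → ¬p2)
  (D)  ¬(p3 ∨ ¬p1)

(B): at (0,0,1) it gives 0, but H = 1 — eliminated.
(C): at (0,1,0) it gives 1, but H = 0 — eliminated.
(D): at (0,0,0) it gives 0, but H = 1 — eliminated.
(A) is the remaining candidate, and it agrees with H on all 8 inputs.

A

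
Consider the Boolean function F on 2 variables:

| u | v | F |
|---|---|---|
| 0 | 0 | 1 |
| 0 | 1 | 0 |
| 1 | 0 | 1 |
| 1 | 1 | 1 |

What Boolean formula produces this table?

This is v → u (false only at 0,1).

F(u, v) = v IMPLIES u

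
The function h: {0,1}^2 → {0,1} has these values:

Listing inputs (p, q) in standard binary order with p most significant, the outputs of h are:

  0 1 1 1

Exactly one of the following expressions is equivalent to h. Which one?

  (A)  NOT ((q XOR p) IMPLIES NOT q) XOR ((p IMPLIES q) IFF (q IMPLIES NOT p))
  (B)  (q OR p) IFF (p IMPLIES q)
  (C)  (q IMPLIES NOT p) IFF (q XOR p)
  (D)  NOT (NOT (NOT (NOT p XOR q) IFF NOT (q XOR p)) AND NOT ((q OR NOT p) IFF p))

(A) disagrees with h on (0,0) (formula → 1, table → 0); rule it out.
(B) disagrees with h on (1,0) (formula → 0, table → 1); rule it out.
(D) disagrees with h on (0,1) (formula → 0, table → 1); rule it out.
That leaves (C). Evaluating it on every row reproduces the table of h exactly.

C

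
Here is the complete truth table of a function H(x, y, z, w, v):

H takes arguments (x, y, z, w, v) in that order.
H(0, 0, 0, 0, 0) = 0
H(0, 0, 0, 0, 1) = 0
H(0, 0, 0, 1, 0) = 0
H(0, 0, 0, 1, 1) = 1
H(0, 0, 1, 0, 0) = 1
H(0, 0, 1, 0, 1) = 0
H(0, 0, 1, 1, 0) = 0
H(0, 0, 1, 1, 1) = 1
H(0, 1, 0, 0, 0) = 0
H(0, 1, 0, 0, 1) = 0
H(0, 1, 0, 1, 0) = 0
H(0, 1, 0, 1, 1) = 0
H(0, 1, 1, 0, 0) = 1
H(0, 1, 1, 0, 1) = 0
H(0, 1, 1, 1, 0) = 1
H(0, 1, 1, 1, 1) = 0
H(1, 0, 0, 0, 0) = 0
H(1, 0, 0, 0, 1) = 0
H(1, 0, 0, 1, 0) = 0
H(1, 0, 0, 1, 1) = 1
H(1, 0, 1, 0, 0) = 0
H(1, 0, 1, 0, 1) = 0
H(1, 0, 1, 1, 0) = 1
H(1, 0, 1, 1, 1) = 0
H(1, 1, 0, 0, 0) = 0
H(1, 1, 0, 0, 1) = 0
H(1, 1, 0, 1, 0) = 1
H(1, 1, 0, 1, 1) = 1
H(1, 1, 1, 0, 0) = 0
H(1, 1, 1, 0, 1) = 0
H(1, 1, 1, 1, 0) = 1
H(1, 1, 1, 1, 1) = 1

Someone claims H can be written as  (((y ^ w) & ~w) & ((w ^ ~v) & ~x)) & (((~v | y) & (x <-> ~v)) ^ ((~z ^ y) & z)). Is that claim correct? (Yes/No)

Evaluate (((y ^ w) & ~w) & ((w ^ ~v) & ~x)) & (((~v | y) & (x <-> ~v)) ^ ((~z ^ y) & z)) on each row and compare to H:
  x=0, y=0, z=0, w=0, v=0: formula gives 0, H = 0 ✓
  x=0, y=0, z=0, w=0, v=1: formula gives 0, H = 0 ✓
  x=0, y=0, z=0, w=1, v=0: formula gives 0, H = 0 ✓
  x=0, y=0, z=0, w=1, v=1: formula gives 0, but H = 1 ✗
A single disagreement suffices: at (0,0,0,1,1) they differ, so the formula does not compute H.

No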